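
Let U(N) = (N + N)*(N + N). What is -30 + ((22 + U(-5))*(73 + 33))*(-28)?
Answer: -362126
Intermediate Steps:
U(N) = 4*N² (U(N) = (2*N)*(2*N) = 4*N²)
-30 + ((22 + U(-5))*(73 + 33))*(-28) = -30 + ((22 + 4*(-5)²)*(73 + 33))*(-28) = -30 + ((22 + 4*25)*106)*(-28) = -30 + ((22 + 100)*106)*(-28) = -30 + (122*106)*(-28) = -30 + 12932*(-28) = -30 - 362096 = -362126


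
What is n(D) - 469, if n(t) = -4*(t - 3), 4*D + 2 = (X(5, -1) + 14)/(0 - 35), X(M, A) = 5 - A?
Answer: -3181/7 ≈ -454.43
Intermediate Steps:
D = -9/14 (D = -½ + (((5 - 1*(-1)) + 14)/(0 - 35))/4 = -½ + (((5 + 1) + 14)/(-35))/4 = -½ + ((6 + 14)*(-1/35))/4 = -½ + (20*(-1/35))/4 = -½ + (¼)*(-4/7) = -½ - ⅐ = -9/14 ≈ -0.64286)
n(t) = 12 - 4*t (n(t) = -4*(-3 + t) = 12 - 4*t)
n(D) - 469 = (12 - 4*(-9/14)) - 469 = (12 + 18/7) - 469 = 102/7 - 469 = -3181/7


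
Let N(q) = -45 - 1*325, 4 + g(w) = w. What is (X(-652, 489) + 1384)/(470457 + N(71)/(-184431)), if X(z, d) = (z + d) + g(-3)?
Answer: 223899234/86766855337 ≈ 0.0025805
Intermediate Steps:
g(w) = -4 + w
N(q) = -370 (N(q) = -45 - 325 = -370)
X(z, d) = -7 + d + z (X(z, d) = (z + d) + (-4 - 3) = (d + z) - 7 = -7 + d + z)
(X(-652, 489) + 1384)/(470457 + N(71)/(-184431)) = ((-7 + 489 - 652) + 1384)/(470457 - 370/(-184431)) = (-170 + 1384)/(470457 - 370*(-1/184431)) = 1214/(470457 + 370/184431) = 1214/(86766855337/184431) = 1214*(184431/86766855337) = 223899234/86766855337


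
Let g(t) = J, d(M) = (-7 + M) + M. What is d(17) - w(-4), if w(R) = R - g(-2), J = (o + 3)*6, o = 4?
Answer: 73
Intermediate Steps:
d(M) = -7 + 2*M
J = 42 (J = (4 + 3)*6 = 7*6 = 42)
g(t) = 42
w(R) = -42 + R (w(R) = R - 1*42 = R - 42 = -42 + R)
d(17) - w(-4) = (-7 + 2*17) - (-42 - 4) = (-7 + 34) - 1*(-46) = 27 + 46 = 73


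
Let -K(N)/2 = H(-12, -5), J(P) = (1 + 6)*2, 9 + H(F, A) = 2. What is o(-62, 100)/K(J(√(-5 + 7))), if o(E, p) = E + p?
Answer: 19/7 ≈ 2.7143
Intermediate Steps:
H(F, A) = -7 (H(F, A) = -9 + 2 = -7)
J(P) = 14 (J(P) = 7*2 = 14)
K(N) = 14 (K(N) = -2*(-7) = 14)
o(-62, 100)/K(J(√(-5 + 7))) = (-62 + 100)/14 = 38*(1/14) = 19/7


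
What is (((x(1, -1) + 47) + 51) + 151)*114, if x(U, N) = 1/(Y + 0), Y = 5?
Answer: 142044/5 ≈ 28409.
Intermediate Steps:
x(U, N) = ⅕ (x(U, N) = 1/(5 + 0) = 1/5 = ⅕)
(((x(1, -1) + 47) + 51) + 151)*114 = (((⅕ + 47) + 51) + 151)*114 = ((236/5 + 51) + 151)*114 = (491/5 + 151)*114 = (1246/5)*114 = 142044/5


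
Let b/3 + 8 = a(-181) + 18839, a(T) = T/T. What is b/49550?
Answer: 28248/24775 ≈ 1.1402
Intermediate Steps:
a(T) = 1
b = 56496 (b = -24 + 3*(1 + 18839) = -24 + 3*18840 = -24 + 56520 = 56496)
b/49550 = 56496/49550 = 56496*(1/49550) = 28248/24775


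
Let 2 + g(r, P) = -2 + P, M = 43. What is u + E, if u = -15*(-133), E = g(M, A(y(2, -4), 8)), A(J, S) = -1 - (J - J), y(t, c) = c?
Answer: 1990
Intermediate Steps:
A(J, S) = -1 (A(J, S) = -1 - 1*0 = -1 + 0 = -1)
g(r, P) = -4 + P (g(r, P) = -2 + (-2 + P) = -4 + P)
E = -5 (E = -4 - 1 = -5)
u = 1995
u + E = 1995 - 5 = 1990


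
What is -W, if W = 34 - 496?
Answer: 462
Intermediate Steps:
W = -462
-W = -1*(-462) = 462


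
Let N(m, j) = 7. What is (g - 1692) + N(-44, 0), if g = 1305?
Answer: -380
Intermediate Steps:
(g - 1692) + N(-44, 0) = (1305 - 1692) + 7 = -387 + 7 = -380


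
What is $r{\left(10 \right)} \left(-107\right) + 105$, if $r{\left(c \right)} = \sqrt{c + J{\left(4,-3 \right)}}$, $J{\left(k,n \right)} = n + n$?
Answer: $-109$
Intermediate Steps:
$J{\left(k,n \right)} = 2 n$
$r{\left(c \right)} = \sqrt{-6 + c}$ ($r{\left(c \right)} = \sqrt{c + 2 \left(-3\right)} = \sqrt{c - 6} = \sqrt{-6 + c}$)
$r{\left(10 \right)} \left(-107\right) + 105 = \sqrt{-6 + 10} \left(-107\right) + 105 = \sqrt{4} \left(-107\right) + 105 = 2 \left(-107\right) + 105 = -214 + 105 = -109$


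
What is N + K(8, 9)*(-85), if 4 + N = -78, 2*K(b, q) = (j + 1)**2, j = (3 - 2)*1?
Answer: -252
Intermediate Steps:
j = 1 (j = 1*1 = 1)
K(b, q) = 2 (K(b, q) = (1 + 1)**2/2 = (1/2)*2**2 = (1/2)*4 = 2)
N = -82 (N = -4 - 78 = -82)
N + K(8, 9)*(-85) = -82 + 2*(-85) = -82 - 170 = -252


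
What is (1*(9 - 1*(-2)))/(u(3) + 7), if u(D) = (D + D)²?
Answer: 11/43 ≈ 0.25581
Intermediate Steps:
u(D) = 4*D² (u(D) = (2*D)² = 4*D²)
(1*(9 - 1*(-2)))/(u(3) + 7) = (1*(9 - 1*(-2)))/(4*3² + 7) = (1*(9 + 2))/(4*9 + 7) = (1*11)/(36 + 7) = 11/43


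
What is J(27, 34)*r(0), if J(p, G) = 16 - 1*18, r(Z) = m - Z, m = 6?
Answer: -12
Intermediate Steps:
r(Z) = 6 - Z
J(p, G) = -2 (J(p, G) = 16 - 18 = -2)
J(27, 34)*r(0) = -2*(6 - 1*0) = -2*(6 + 0) = -2*6 = -12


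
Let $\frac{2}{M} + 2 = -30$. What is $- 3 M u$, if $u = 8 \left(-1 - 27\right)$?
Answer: $-42$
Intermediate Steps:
$M = - \frac{1}{16}$ ($M = \frac{2}{-2 - 30} = \frac{2}{-32} = 2 \left(- \frac{1}{32}\right) = - \frac{1}{16} \approx -0.0625$)
$u = -224$ ($u = 8 \left(-28\right) = -224$)
$- 3 M u = \left(-3\right) \left(- \frac{1}{16}\right) \left(-224\right) = \frac{3}{16} \left(-224\right) = -42$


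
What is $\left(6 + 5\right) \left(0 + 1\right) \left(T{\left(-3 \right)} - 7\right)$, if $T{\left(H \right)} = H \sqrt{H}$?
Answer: $-77 - 33 i \sqrt{3} \approx -77.0 - 57.158 i$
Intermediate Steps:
$T{\left(H \right)} = H^{\frac{3}{2}}$
$\left(6 + 5\right) \left(0 + 1\right) \left(T{\left(-3 \right)} - 7\right) = \left(6 + 5\right) \left(0 + 1\right) \left(\left(-3\right)^{\frac{3}{2}} - 7\right) = 11 \cdot 1 \left(- 3 i \sqrt{3} - 7\right) = 11 \left(-7 - 3 i \sqrt{3}\right) = -77 - 33 i \sqrt{3}$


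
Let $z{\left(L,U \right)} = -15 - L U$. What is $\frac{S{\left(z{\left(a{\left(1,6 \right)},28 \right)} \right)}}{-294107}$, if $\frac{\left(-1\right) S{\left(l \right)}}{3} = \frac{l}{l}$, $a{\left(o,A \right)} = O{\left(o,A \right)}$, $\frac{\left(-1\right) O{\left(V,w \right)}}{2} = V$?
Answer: $\frac{3}{294107} \approx 1.02 \cdot 10^{-5}$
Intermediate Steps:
$O{\left(V,w \right)} = - 2 V$
$a{\left(o,A \right)} = - 2 o$
$z{\left(L,U \right)} = -15 - L U$
$S{\left(l \right)} = -3$ ($S{\left(l \right)} = - 3 \frac{l}{l} = \left(-3\right) 1 = -3$)
$\frac{S{\left(z{\left(a{\left(1,6 \right)},28 \right)} \right)}}{-294107} = - \frac{3}{-294107} = \left(-3\right) \left(- \frac{1}{294107}\right) = \frac{3}{294107}$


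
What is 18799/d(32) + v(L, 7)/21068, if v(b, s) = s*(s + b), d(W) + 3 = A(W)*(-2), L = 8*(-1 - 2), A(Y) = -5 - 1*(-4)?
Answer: -396057451/21068 ≈ -18799.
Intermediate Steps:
A(Y) = -1 (A(Y) = -5 + 4 = -1)
L = -24 (L = 8*(-3) = -24)
d(W) = -1 (d(W) = -3 - 1*(-2) = -3 + 2 = -1)
v(b, s) = s*(b + s)
18799/d(32) + v(L, 7)/21068 = 18799/(-1) + (7*(-24 + 7))/21068 = 18799*(-1) + (7*(-17))*(1/21068) = -18799 - 119*1/21068 = -18799 - 119/21068 = -396057451/21068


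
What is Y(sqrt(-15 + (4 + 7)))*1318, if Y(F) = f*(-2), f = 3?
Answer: -7908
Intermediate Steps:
Y(F) = -6 (Y(F) = 3*(-2) = -6)
Y(sqrt(-15 + (4 + 7)))*1318 = -6*1318 = -7908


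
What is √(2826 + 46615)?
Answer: 7*√1009 ≈ 222.35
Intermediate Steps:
√(2826 + 46615) = √49441 = 7*√1009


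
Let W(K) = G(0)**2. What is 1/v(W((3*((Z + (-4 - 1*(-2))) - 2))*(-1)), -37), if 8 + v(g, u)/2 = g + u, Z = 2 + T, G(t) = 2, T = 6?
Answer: -1/82 ≈ -0.012195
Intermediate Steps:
Z = 8 (Z = 2 + 6 = 8)
W(K) = 4 (W(K) = 2**2 = 4)
v(g, u) = -16 + 2*g + 2*u (v(g, u) = -16 + 2*(g + u) = -16 + (2*g + 2*u) = -16 + 2*g + 2*u)
1/v(W((3*((Z + (-4 - 1*(-2))) - 2))*(-1)), -37) = 1/(-16 + 2*4 + 2*(-37)) = 1/(-16 + 8 - 74) = 1/(-82) = -1/82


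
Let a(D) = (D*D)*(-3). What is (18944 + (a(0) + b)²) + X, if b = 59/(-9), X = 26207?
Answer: 3660712/81 ≈ 45194.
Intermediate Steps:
b = -59/9 (b = 59*(-⅑) = -59/9 ≈ -6.5556)
a(D) = -3*D² (a(D) = D²*(-3) = -3*D²)
(18944 + (a(0) + b)²) + X = (18944 + (-3*0² - 59/9)²) + 26207 = (18944 + (-3*0 - 59/9)²) + 26207 = (18944 + (0 - 59/9)²) + 26207 = (18944 + (-59/9)²) + 26207 = (18944 + 3481/81) + 26207 = 1537945/81 + 26207 = 3660712/81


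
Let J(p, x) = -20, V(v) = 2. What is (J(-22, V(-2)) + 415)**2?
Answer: 156025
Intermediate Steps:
(J(-22, V(-2)) + 415)**2 = (-20 + 415)**2 = 395**2 = 156025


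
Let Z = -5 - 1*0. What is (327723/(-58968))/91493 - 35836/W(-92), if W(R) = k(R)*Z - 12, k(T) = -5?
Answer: -4957459749017/1798386408 ≈ -2756.6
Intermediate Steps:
Z = -5 (Z = -5 + 0 = -5)
W(R) = 13 (W(R) = -5*(-5) - 12 = 25 - 12 = 13)
(327723/(-58968))/91493 - 35836/W(-92) = (327723/(-58968))/91493 - 35836/13 = (327723*(-1/58968))*(1/91493) - 35836*1/13 = -109241/19656*1/91493 - 35836/13 = -109241/1798386408 - 35836/13 = -4957459749017/1798386408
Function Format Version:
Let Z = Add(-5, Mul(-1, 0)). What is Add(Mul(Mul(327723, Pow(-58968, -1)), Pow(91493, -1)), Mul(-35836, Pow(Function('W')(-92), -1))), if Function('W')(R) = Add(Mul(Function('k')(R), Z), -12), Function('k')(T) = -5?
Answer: Rational(-4957459749017, 1798386408) ≈ -2756.6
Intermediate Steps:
Z = -5 (Z = Add(-5, 0) = -5)
Function('W')(R) = 13 (Function('W')(R) = Add(Mul(-5, -5), -12) = Add(25, -12) = 13)
Add(Mul(Mul(327723, Pow(-58968, -1)), Pow(91493, -1)), Mul(-35836, Pow(Function('W')(-92), -1))) = Add(Mul(Mul(327723, Pow(-58968, -1)), Pow(91493, -1)), Mul(-35836, Pow(13, -1))) = Add(Mul(Mul(327723, Rational(-1, 58968)), Rational(1, 91493)), Mul(-35836, Rational(1, 13))) = Add(Mul(Rational(-109241, 19656), Rational(1, 91493)), Rational(-35836, 13)) = Add(Rational(-109241, 1798386408), Rational(-35836, 13)) = Rational(-4957459749017, 1798386408)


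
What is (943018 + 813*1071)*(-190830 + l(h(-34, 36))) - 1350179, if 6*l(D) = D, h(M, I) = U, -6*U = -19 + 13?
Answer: -2076703457513/6 ≈ -3.4612e+11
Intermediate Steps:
U = 1 (U = -(-19 + 13)/6 = -1/6*(-6) = 1)
h(M, I) = 1
l(D) = D/6
(943018 + 813*1071)*(-190830 + l(h(-34, 36))) - 1350179 = (943018 + 813*1071)*(-190830 + (1/6)*1) - 1350179 = (943018 + 870723)*(-190830 + 1/6) - 1350179 = 1813741*(-1144979/6) - 1350179 = -2076695356439/6 - 1350179 = -2076703457513/6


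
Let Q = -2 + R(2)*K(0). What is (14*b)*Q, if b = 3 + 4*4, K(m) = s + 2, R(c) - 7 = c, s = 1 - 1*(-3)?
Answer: 13832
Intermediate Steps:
s = 4 (s = 1 + 3 = 4)
R(c) = 7 + c
K(m) = 6 (K(m) = 4 + 2 = 6)
b = 19 (b = 3 + 16 = 19)
Q = 52 (Q = -2 + (7 + 2)*6 = -2 + 9*6 = -2 + 54 = 52)
(14*b)*Q = (14*19)*52 = 266*52 = 13832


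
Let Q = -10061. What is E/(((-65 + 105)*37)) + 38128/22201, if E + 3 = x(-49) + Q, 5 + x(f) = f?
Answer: -84100139/16428740 ≈ -5.1191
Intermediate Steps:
x(f) = -5 + f
E = -10118 (E = -3 + ((-5 - 49) - 10061) = -3 + (-54 - 10061) = -3 - 10115 = -10118)
E/(((-65 + 105)*37)) + 38128/22201 = -10118*1/(37*(-65 + 105)) + 38128/22201 = -10118/(40*37) + 38128*(1/22201) = -10118/1480 + 38128/22201 = -10118*1/1480 + 38128/22201 = -5059/740 + 38128/22201 = -84100139/16428740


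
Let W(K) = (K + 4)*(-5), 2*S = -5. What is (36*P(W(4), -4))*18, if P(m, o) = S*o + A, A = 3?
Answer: 8424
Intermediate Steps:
S = -5/2 (S = (½)*(-5) = -5/2 ≈ -2.5000)
W(K) = -20 - 5*K (W(K) = (4 + K)*(-5) = -20 - 5*K)
P(m, o) = 3 - 5*o/2 (P(m, o) = -5*o/2 + 3 = 3 - 5*o/2)
(36*P(W(4), -4))*18 = (36*(3 - 5/2*(-4)))*18 = (36*(3 + 10))*18 = (36*13)*18 = 468*18 = 8424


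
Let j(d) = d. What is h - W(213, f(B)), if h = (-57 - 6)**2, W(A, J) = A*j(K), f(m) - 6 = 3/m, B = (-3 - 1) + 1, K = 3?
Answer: 3330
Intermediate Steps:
B = -3 (B = -4 + 1 = -3)
f(m) = 6 + 3/m
W(A, J) = 3*A (W(A, J) = A*3 = 3*A)
h = 3969 (h = (-63)**2 = 3969)
h - W(213, f(B)) = 3969 - 3*213 = 3969 - 1*639 = 3969 - 639 = 3330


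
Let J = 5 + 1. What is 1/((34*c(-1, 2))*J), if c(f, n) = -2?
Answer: -1/408 ≈ -0.0024510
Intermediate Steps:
J = 6
1/((34*c(-1, 2))*J) = 1/((34*(-2))*6) = 1/(-68*6) = 1/(-408) = -1/408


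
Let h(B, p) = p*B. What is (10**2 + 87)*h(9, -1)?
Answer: -1683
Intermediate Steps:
h(B, p) = B*p
(10**2 + 87)*h(9, -1) = (10**2 + 87)*(9*(-1)) = (100 + 87)*(-9) = 187*(-9) = -1683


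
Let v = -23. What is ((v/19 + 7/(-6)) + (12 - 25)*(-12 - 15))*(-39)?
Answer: -516659/38 ≈ -13596.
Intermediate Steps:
((v/19 + 7/(-6)) + (12 - 25)*(-12 - 15))*(-39) = ((-23/19 + 7/(-6)) + (12 - 25)*(-12 - 15))*(-39) = ((-23*1/19 + 7*(-1/6)) - 13*(-27))*(-39) = ((-23/19 - 7/6) + 351)*(-39) = (-271/114 + 351)*(-39) = (39743/114)*(-39) = -516659/38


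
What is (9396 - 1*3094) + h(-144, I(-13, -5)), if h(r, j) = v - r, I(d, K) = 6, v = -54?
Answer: 6392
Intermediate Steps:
h(r, j) = -54 - r
(9396 - 1*3094) + h(-144, I(-13, -5)) = (9396 - 1*3094) + (-54 - 1*(-144)) = (9396 - 3094) + (-54 + 144) = 6302 + 90 = 6392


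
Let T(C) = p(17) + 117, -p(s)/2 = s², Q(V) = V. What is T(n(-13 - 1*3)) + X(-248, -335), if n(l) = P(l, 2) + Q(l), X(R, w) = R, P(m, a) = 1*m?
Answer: -709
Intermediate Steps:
P(m, a) = m
p(s) = -2*s²
n(l) = 2*l (n(l) = l + l = 2*l)
T(C) = -461 (T(C) = -2*17² + 117 = -2*289 + 117 = -578 + 117 = -461)
T(n(-13 - 1*3)) + X(-248, -335) = -461 - 248 = -709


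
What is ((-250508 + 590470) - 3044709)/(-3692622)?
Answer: 2704747/3692622 ≈ 0.73247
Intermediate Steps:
((-250508 + 590470) - 3044709)/(-3692622) = (339962 - 3044709)*(-1/3692622) = -2704747*(-1/3692622) = 2704747/3692622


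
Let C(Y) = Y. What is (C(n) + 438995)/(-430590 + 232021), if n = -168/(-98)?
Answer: -3072977/1389983 ≈ -2.2108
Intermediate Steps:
n = 12/7 (n = -168*(-1/98) = 12/7 ≈ 1.7143)
(C(n) + 438995)/(-430590 + 232021) = (12/7 + 438995)/(-430590 + 232021) = (3072977/7)/(-198569) = (3072977/7)*(-1/198569) = -3072977/1389983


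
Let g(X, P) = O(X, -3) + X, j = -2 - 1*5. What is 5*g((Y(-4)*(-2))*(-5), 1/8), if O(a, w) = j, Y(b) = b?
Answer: -235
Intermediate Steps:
j = -7 (j = -2 - 5 = -7)
O(a, w) = -7
g(X, P) = -7 + X
5*g((Y(-4)*(-2))*(-5), 1/8) = 5*(-7 - 4*(-2)*(-5)) = 5*(-7 + 8*(-5)) = 5*(-7 - 40) = 5*(-47) = -235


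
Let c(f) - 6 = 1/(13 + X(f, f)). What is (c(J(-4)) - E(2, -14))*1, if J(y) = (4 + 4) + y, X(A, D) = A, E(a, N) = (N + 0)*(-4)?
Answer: -849/17 ≈ -49.941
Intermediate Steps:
E(a, N) = -4*N (E(a, N) = N*(-4) = -4*N)
J(y) = 8 + y
c(f) = 6 + 1/(13 + f)
(c(J(-4)) - E(2, -14))*1 = ((79 + 6*(8 - 4))/(13 + (8 - 4)) - (-4)*(-14))*1 = ((79 + 6*4)/(13 + 4) - 1*56)*1 = ((79 + 24)/17 - 56)*1 = ((1/17)*103 - 56)*1 = (103/17 - 56)*1 = -849/17*1 = -849/17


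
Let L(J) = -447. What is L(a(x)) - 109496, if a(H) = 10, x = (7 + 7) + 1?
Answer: -109943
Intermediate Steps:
x = 15 (x = 14 + 1 = 15)
L(a(x)) - 109496 = -447 - 109496 = -109943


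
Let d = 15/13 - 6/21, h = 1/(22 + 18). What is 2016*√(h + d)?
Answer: 72*√2958410/65 ≈ 1905.2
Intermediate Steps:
h = 1/40 ≈ 0.025000
d = 79/91 (d = 15*(1/13) - 6*1/21 = 15/13 - 2/7 = 79/91 ≈ 0.86813)
2016*√(h + d) = 2016*√(1/40 + 79/91) = 2016*√(3251/3640) = 2016*(√2958410/1820) = 72*√2958410/65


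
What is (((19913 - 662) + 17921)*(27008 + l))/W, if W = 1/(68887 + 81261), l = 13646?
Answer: 226902229392224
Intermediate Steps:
W = 1/150148 ≈ 6.6601e-6
(((19913 - 662) + 17921)*(27008 + l))/W = (((19913 - 662) + 17921)*(27008 + 13646))/(1/150148) = ((19251 + 17921)*40654)*150148 = (37172*40654)*150148 = 1511190488*150148 = 226902229392224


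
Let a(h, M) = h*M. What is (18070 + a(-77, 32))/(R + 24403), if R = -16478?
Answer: 15606/7925 ≈ 1.9692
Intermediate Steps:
a(h, M) = M*h
(18070 + a(-77, 32))/(R + 24403) = (18070 + 32*(-77))/(-16478 + 24403) = (18070 - 2464)/7925 = 15606*(1/7925) = 15606/7925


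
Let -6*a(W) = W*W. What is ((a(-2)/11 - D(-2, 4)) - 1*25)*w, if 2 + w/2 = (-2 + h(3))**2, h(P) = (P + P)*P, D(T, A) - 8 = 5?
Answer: -638048/33 ≈ -19335.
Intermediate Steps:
a(W) = -W**2/6 (a(W) = -W*W/6 = -W**2/6)
D(T, A) = 13 (D(T, A) = 8 + 5 = 13)
h(P) = 2*P**2 (h(P) = (2*P)*P = 2*P**2)
w = 508 (w = -4 + 2*(-2 + 2*3**2)**2 = -4 + 2*(-2 + 2*9)**2 = -4 + 2*(-2 + 18)**2 = -4 + 2*16**2 = -4 + 2*256 = -4 + 512 = 508)
((a(-2)/11 - D(-2, 4)) - 1*25)*w = ((-1/6*(-2)**2/11 - 1*13) - 1*25)*508 = ((-1/6*4*(1/11) - 13) - 25)*508 = ((-2/3*1/11 - 13) - 25)*508 = ((-2/33 - 13) - 25)*508 = (-431/33 - 25)*508 = -1256/33*508 = -638048/33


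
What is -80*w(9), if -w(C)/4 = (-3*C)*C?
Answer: -77760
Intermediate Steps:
w(C) = 12*C² (w(C) = -4*(-3*C)*C = -(-12)*C² = 12*C²)
-80*w(9) = -960*9² = -960*81 = -80*972 = -77760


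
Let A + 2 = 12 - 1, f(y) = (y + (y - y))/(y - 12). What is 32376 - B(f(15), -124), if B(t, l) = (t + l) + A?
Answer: 32486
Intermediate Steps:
f(y) = y/(-12 + y) (f(y) = (y + 0)/(-12 + y) = y/(-12 + y))
A = 9 (A = -2 + (12 - 1) = -2 + 11 = 9)
B(t, l) = 9 + l + t (B(t, l) = (t + l) + 9 = (l + t) + 9 = 9 + l + t)
32376 - B(f(15), -124) = 32376 - (9 - 124 + 15/(-12 + 15)) = 32376 - (9 - 124 + 15/3) = 32376 - (9 - 124 + 15*(1/3)) = 32376 - (9 - 124 + 5) = 32376 - 1*(-110) = 32376 + 110 = 32486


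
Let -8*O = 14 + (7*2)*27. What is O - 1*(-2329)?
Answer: 2280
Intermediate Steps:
O = -49 (O = -(14 + (7*2)*27)/8 = -(14 + 14*27)/8 = -(14 + 378)/8 = -⅛*392 = -49)
O - 1*(-2329) = -49 - 1*(-2329) = -49 + 2329 = 2280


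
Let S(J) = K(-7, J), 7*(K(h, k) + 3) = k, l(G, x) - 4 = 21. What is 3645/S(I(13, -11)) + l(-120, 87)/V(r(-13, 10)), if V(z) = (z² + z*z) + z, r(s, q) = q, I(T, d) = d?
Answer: -535735/672 ≈ -797.22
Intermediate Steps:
l(G, x) = 25 (l(G, x) = 4 + 21 = 25)
K(h, k) = -3 + k/7
S(J) = -3 + J/7
V(z) = z + 2*z² (V(z) = (z² + z²) + z = 2*z² + z = z + 2*z²)
3645/S(I(13, -11)) + l(-120, 87)/V(r(-13, 10)) = 3645/(-3 + (⅐)*(-11)) + 25/((10*(1 + 2*10))) = 3645/(-3 - 11/7) + 25/((10*(1 + 20))) = 3645/(-32/7) + 25/((10*21)) = 3645*(-7/32) + 25/210 = -25515/32 + 25*(1/210) = -25515/32 + 5/42 = -535735/672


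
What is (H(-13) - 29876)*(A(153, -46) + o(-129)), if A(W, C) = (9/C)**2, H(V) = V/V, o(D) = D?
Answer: 8152379625/2116 ≈ 3.8527e+6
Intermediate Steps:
H(V) = 1
A(W, C) = 81/C**2
(H(-13) - 29876)*(A(153, -46) + o(-129)) = (1 - 29876)*(81/(-46)**2 - 129) = -29875*(81*(1/2116) - 129) = -29875*(81/2116 - 129) = -29875*(-272883/2116) = 8152379625/2116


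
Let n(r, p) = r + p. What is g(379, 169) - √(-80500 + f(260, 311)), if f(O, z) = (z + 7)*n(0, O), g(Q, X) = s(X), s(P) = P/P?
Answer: 1 - 2*√545 ≈ -45.690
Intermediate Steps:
s(P) = 1
g(Q, X) = 1
n(r, p) = p + r
f(O, z) = O*(7 + z) (f(O, z) = (z + 7)*(O + 0) = (7 + z)*O = O*(7 + z))
g(379, 169) - √(-80500 + f(260, 311)) = 1 - √(-80500 + 260*(7 + 311)) = 1 - √(-80500 + 260*318) = 1 - √(-80500 + 82680) = 1 - √2180 = 1 - 2*√545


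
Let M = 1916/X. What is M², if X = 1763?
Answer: 3671056/3108169 ≈ 1.1811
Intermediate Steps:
M = 1916/1763 ≈ 1.0868
M² = (1916/1763)² = 3671056/3108169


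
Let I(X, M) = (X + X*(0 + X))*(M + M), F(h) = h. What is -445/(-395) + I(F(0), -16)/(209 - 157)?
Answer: 89/79 ≈ 1.1266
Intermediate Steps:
I(X, M) = 2*M*(X + X**2) (I(X, M) = (X + X*X)*(2*M) = (X + X**2)*(2*M) = 2*M*(X + X**2))
-445/(-395) + I(F(0), -16)/(209 - 157) = -445/(-395) + (2*(-16)*0*(1 + 0))/(209 - 157) = -445*(-1/395) + (2*(-16)*0*1)/52 = 89/79 + 0*(1/52) = 89/79 + 0 = 89/79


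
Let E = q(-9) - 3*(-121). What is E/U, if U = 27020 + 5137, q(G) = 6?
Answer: 41/3573 ≈ 0.011475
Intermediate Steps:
E = 369 (E = 6 - 3*(-121) = 6 + 363 = 369)
U = 32157
E/U = 369/32157 = 369*(1/32157) = 41/3573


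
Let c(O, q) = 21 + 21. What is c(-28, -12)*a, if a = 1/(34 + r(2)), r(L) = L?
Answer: 7/6 ≈ 1.1667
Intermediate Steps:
c(O, q) = 42
a = 1/36 (a = 1/(34 + 2) = 1/36 ≈ 0.027778)
c(-28, -12)*a = 42*(1/36) = 7/6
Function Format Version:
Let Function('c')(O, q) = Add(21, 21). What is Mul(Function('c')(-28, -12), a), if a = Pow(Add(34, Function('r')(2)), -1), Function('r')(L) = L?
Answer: Rational(7, 6) ≈ 1.1667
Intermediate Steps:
Function('c')(O, q) = 42
a = Rational(1, 36) (a = Pow(Add(34, 2), -1) = Pow(36, -1) = Rational(1, 36) ≈ 0.027778)
Mul(Function('c')(-28, -12), a) = Mul(42, Rational(1, 36)) = Rational(7, 6)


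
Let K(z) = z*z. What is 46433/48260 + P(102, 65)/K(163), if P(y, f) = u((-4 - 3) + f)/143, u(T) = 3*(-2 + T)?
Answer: 176424115591/183357451420 ≈ 0.96219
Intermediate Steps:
K(z) = z**2
u(T) = -6 + 3*T
P(y, f) = -27/143 + 3*f/143 (P(y, f) = (-6 + 3*((-4 - 3) + f))/143 = (-6 + 3*(-7 + f))*(1/143) = (-6 + (-21 + 3*f))*(1/143) = (-27 + 3*f)*(1/143) = -27/143 + 3*f/143)
46433/48260 + P(102, 65)/K(163) = 46433/48260 + (-27/143 + (3/143)*65)/(163**2) = 46433*(1/48260) + (-27/143 + 15/11)/26569 = 46433/48260 + (168/143)*(1/26569) = 46433/48260 + 168/3799367 = 176424115591/183357451420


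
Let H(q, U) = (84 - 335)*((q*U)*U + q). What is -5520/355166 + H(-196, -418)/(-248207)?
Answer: -66367978447940/1916406247 ≈ -34632.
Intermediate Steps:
H(q, U) = -251*q - 251*q*U² (H(q, U) = -251*((U*q)*U + q) = -251*(q*U² + q) = -251*(q + q*U²) = -251*q - 251*q*U²)
-5520/355166 + H(-196, -418)/(-248207) = -5520/355166 - 251*(-196)*(1 + (-418)²)/(-248207) = -5520*1/355166 - 251*(-196)*(1 + 174724)*(-1/248207) = -120/7721 - 251*(-196)*174725*(-1/248207) = -120/7721 + 8595771100*(-1/248207) = -120/7721 - 8595771100/248207 = -66367978447940/1916406247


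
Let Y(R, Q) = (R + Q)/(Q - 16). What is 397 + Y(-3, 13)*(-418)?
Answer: 5371/3 ≈ 1790.3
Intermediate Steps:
Y(R, Q) = (Q + R)/(-16 + Q)
397 + Y(-3, 13)*(-418) = 397 + ((13 - 3)/(-16 + 13))*(-418) = 397 + (10/(-3))*(-418) = 397 - ⅓*10*(-418) = 397 - 10/3*(-418) = 397 + 4180/3 = 5371/3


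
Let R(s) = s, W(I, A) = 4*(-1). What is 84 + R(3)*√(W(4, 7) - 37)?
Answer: 84 + 3*I*√41 ≈ 84.0 + 19.209*I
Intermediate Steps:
W(I, A) = -4
84 + R(3)*√(W(4, 7) - 37) = 84 + 3*√(-4 - 37) = 84 + 3*√(-41) = 84 + 3*(I*√41) = 84 + 3*I*√41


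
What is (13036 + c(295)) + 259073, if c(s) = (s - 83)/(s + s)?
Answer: 80272261/295 ≈ 2.7211e+5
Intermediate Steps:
c(s) = (-83 + s)/(2*s) (c(s) = (-83 + s)/((2*s)) = (-83 + s)*(1/(2*s)) = (-83 + s)/(2*s))
(13036 + c(295)) + 259073 = (13036 + (½)*(-83 + 295)/295) + 259073 = (13036 + (½)*(1/295)*212) + 259073 = (13036 + 106/295) + 259073 = 3845726/295 + 259073 = 80272261/295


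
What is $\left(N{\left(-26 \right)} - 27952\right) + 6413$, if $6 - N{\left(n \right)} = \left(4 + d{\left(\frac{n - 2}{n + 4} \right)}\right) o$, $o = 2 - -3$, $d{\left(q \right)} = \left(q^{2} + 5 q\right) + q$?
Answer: $- \frac{2613513}{121} \approx -21599.0$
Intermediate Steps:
$d{\left(q \right)} = q^{2} + 6 q$
$o = 5$ ($o = 2 + 3 = 5$)
$N{\left(n \right)} = -14 - \frac{5 \left(-2 + n\right) \left(6 + \frac{-2 + n}{4 + n}\right)}{4 + n}$ ($N{\left(n \right)} = 6 - \left(4 + \frac{n - 2}{n + 4} \left(6 + \frac{n - 2}{n + 4}\right)\right) 5 = 6 - \left(4 + \frac{-2 + n}{4 + n} \left(6 + \frac{-2 + n}{4 + n}\right)\right) 5 = 6 - \left(4 + \frac{\left(-2 + n\right) \left(6 + \frac{-2 + n}{4 + n}\right)}{4 + n}\right) 5 = 6 - \left(20 + \frac{5 \left(-2 + n\right) \left(6 + \frac{-2 + n}{4 + n}\right)}{4 + n}\right) = -14 - \frac{5 \left(-2 + n\right) \left(6 + \frac{-2 + n}{4 + n}\right)}{4 + n}$)
$\left(N{\left(-26 \right)} - 27952\right) + 6413 = \left(\frac{-4 - -3952 - 49 \left(-26\right)^{2}}{16 + \left(-26\right)^{2} + 8 \left(-26\right)} - 27952\right) + 6413 = \left(\frac{-4 + 3952 - 33124}{16 + 676 - 208} - 27952\right) + 6413 = \left(\frac{-4 + 3952 - 33124}{484} - 27952\right) + 6413 = \left(\frac{1}{484} \left(-29176\right) - 27952\right) + 6413 = \left(- \frac{7294}{121} - 27952\right) + 6413 = - \frac{3389486}{121} + 6413 = - \frac{2613513}{121}$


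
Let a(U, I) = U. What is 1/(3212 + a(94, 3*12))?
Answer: 1/3306 ≈ 0.00030248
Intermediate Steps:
1/(3212 + a(94, 3*12)) = 1/(3212 + 94) = 1/3306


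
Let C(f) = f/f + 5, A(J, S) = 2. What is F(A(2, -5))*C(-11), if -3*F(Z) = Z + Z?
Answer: -8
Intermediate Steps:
C(f) = 6 (C(f) = 1 + 5 = 6)
F(Z) = -2*Z/3 (F(Z) = -(Z + Z)/3 = -2*Z/3)
F(A(2, -5))*C(-11) = -⅔*2*6 = -4/3*6 = -8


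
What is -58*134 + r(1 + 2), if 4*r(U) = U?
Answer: -31085/4 ≈ -7771.3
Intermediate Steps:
r(U) = U/4
-58*134 + r(1 + 2) = -58*134 + (1 + 2)/4 = -7772 + (¼)*3 = -7772 + ¾ = -31085/4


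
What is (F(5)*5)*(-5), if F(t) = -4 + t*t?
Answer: -525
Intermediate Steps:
F(t) = -4 + t²
(F(5)*5)*(-5) = ((-4 + 5²)*5)*(-5) = ((-4 + 25)*5)*(-5) = (21*5)*(-5) = 105*(-5) = -525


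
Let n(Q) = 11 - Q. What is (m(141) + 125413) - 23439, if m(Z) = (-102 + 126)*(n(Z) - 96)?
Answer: 96550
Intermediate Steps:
m(Z) = -2040 - 24*Z (m(Z) = (-102 + 126)*((11 - Z) - 96) = 24*(-85 - Z) = -2040 - 24*Z)
(m(141) + 125413) - 23439 = ((-2040 - 24*141) + 125413) - 23439 = ((-2040 - 3384) + 125413) - 23439 = (-5424 + 125413) - 23439 = 119989 - 23439 = 96550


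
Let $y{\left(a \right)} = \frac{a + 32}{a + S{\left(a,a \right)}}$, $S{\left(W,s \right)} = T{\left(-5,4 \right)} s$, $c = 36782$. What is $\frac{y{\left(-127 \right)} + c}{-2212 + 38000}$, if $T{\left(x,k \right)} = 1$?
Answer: $\frac{9342723}{9090152} \approx 1.0278$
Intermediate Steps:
$S{\left(W,s \right)} = s$ ($S{\left(W,s \right)} = 1 s = s$)
$y{\left(a \right)} = \frac{32 + a}{2 a}$ ($y{\left(a \right)} = \frac{a + 32}{a + a} = \frac{32 + a}{2 a}$)
$\frac{y{\left(-127 \right)} + c}{-2212 + 38000} = \frac{\frac{32 - 127}{2 \left(-127\right)} + 36782}{-2212 + 38000} = \frac{\frac{1}{2} \left(- \frac{1}{127}\right) \left(-95\right) + 36782}{35788} = \left(\frac{95}{254} + 36782\right) \frac{1}{35788} = \frac{9342723}{254} \cdot \frac{1}{35788} = \frac{9342723}{9090152}$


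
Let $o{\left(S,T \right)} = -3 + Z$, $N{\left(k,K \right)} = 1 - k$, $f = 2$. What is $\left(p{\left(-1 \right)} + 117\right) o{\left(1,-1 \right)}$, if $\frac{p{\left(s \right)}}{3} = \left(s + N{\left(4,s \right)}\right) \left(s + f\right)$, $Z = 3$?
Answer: $0$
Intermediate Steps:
$o{\left(S,T \right)} = 0$ ($o{\left(S,T \right)} = -3 + 3 = 0$)
$p{\left(s \right)} = 3 \left(-3 + s\right) \left(2 + s\right)$ ($p{\left(s \right)} = 3 \left(s + \left(1 - 4\right)\right) \left(s + 2\right) = 3 \left(s + \left(1 - 4\right)\right) \left(2 + s\right) = 3 \left(s - 3\right) \left(2 + s\right) = 3 \left(-3 + s\right) \left(2 + s\right)$)
$\left(p{\left(-1 \right)} + 117\right) o{\left(1,-1 \right)} = \left(\left(-18 - -3 + 3 \left(-1\right)^{2}\right) + 117\right) 0 = \left(\left(-18 + 3 + 3 \cdot 1\right) + 117\right) 0 = \left(\left(-18 + 3 + 3\right) + 117\right) 0 = \left(-12 + 117\right) 0 = 105 \cdot 0 = 0$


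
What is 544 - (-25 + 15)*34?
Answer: 884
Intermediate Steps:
544 - (-25 + 15)*34 = 544 - (-10)*34 = 544 - 1*(-340) = 544 + 340 = 884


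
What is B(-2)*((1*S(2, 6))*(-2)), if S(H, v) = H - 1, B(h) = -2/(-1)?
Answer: -4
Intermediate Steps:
B(h) = 2 (B(h) = -2*(-1) = 2)
S(H, v) = -1 + H
B(-2)*((1*S(2, 6))*(-2)) = 2*((1*(-1 + 2))*(-2)) = 2*((1*1)*(-2)) = 2*(1*(-2)) = 2*(-2) = -4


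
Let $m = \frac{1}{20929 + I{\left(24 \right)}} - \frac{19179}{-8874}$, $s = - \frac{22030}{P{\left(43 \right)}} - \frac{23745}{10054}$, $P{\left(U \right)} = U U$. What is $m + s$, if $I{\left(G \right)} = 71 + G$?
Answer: $- \frac{1167161937951505}{96340315347936} \approx -12.115$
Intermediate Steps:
$P{\left(U \right)} = U^{2}$
$s = - \frac{265394125}{18589846}$ ($s = - \frac{22030}{43^{2}} - \frac{23745}{10054} = - \frac{22030}{1849} - \frac{23745}{10054} = - \frac{265394125}{18589846} \approx -14.276$)
$m = \frac{22401565}{10364832}$ ($m = \frac{1}{20929 + \left(71 + 24\right)} - \frac{19179}{-8874} = \frac{1}{20929 + 95} - 19179 \left(- \frac{1}{8874}\right) = \frac{1}{21024} - - \frac{2131}{986} = \frac{1}{21024} + \frac{2131}{986} = \frac{22401565}{10364832} \approx 2.1613$)
$m + s = \frac{22401565}{10364832} - \frac{265394125}{18589846} = - \frac{1167161937951505}{96340315347936}$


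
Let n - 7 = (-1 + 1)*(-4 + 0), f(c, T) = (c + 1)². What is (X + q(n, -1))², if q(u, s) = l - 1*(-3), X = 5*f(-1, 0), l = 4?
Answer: 49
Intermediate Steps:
f(c, T) = (1 + c)²
n = 7 (n = 7 + (-1 + 1)*(-4 + 0) = 7 + 0*(-4) = 7 + 0 = 7)
X = 0 (X = 5*(1 - 1)² = 5*0² = 5*0 = 0)
q(u, s) = 7 (q(u, s) = 4 - 1*(-3) = 4 + 3 = 7)
(X + q(n, -1))² = (0 + 7)² = 7² = 49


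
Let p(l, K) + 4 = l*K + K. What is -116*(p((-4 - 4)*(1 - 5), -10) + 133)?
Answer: 23316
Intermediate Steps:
p(l, K) = -4 + K + K*l (p(l, K) = -4 + (l*K + K) = -4 + (K*l + K) = -4 + (K + K*l) = -4 + K + K*l)
-116*(p((-4 - 4)*(1 - 5), -10) + 133) = -116*((-4 - 10 - 10*(-4 - 4)*(1 - 5)) + 133) = -116*((-4 - 10 - (-80)*(-4)) + 133) = -116*((-4 - 10 - 10*32) + 133) = -116*((-4 - 10 - 320) + 133) = -116*(-334 + 133) = -116*(-201) = 23316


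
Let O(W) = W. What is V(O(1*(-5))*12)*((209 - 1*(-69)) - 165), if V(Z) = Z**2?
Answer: 406800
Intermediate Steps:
V(O(1*(-5))*12)*((209 - 1*(-69)) - 165) = ((1*(-5))*12)**2*((209 - 1*(-69)) - 165) = (-5*12)**2*((209 + 69) - 165) = (-60)**2*(278 - 165) = 3600*113 = 406800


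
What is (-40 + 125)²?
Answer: 7225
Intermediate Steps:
(-40 + 125)² = 85² = 7225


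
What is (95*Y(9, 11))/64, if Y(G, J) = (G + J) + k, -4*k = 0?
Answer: 475/16 ≈ 29.688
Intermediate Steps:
k = 0 (k = -¼*0 = 0)
Y(G, J) = G + J (Y(G, J) = (G + J) + 0 = G + J)
(95*Y(9, 11))/64 = (95*(9 + 11))/64 = (95*20)*(1/64) = 1900*(1/64) = 475/16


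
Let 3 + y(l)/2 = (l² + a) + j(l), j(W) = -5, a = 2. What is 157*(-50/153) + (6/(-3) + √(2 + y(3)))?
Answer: -8156/153 + 2*√2 ≈ -50.479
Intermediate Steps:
y(l) = -12 + 2*l² (y(l) = -6 + 2*((l² + 2) - 5) = -6 + 2*((2 + l²) - 5) = -6 + 2*(-3 + l²) = -6 + (-6 + 2*l²) = -12 + 2*l²)
157*(-50/153) + (6/(-3) + √(2 + y(3))) = 157*(-50/153) + (6/(-3) + √(2 + (-12 + 2*3²))) = 157*(-50*1/153) + (-⅓*6 + √(2 + (-12 + 2*9))) = 157*(-50/153) + (-2 + √(2 + (-12 + 18))) = -7850/153 + (-2 + √(2 + 6)) = -7850/153 + (-2 + √8) = -7850/153 + (-2 + 2*√2) = -8156/153 + 2*√2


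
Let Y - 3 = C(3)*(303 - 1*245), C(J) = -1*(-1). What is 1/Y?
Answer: 1/61 ≈ 0.016393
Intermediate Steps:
C(J) = 1
Y = 61 (Y = 3 + 1*(303 - 1*245) = 3 + 1*(303 - 245) = 3 + 1*58 = 3 + 58 = 61)
1/Y = 1/61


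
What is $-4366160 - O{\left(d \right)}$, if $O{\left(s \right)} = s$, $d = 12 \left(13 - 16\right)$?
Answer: $-4366124$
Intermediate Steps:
$d = -36$ ($d = 12 \left(-3\right) = -36$)
$-4366160 - O{\left(d \right)} = -4366160 - -36 = -4366160 + 36 = -4366124$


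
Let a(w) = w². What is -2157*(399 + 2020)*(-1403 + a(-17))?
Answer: 5812610262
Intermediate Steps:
-2157*(399 + 2020)*(-1403 + a(-17)) = -2157*(399 + 2020)*(-1403 + (-17)²) = -5217783*(-1403 + 289) = -5217783*(-1114) = -2157*(-2694766) = 5812610262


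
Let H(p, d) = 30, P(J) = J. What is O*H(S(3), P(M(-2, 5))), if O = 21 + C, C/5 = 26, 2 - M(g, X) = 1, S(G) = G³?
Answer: 4530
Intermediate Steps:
M(g, X) = 1 (M(g, X) = 2 - 1*1 = 2 - 1 = 1)
C = 130 (C = 5*26 = 130)
O = 151 (O = 21 + 130 = 151)
O*H(S(3), P(M(-2, 5))) = 151*30 = 4530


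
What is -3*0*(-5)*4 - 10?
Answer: -10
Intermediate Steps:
-3*0*(-5)*4 - 10 = -0*4 - 10 = -3*0 - 10 = 0 - 10 = -10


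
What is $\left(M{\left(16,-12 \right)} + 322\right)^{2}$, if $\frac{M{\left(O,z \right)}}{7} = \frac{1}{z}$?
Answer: $\frac{14876449}{144} \approx 1.0331 \cdot 10^{5}$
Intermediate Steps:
$M{\left(O,z \right)} = \frac{7}{z}$
$\left(M{\left(16,-12 \right)} + 322\right)^{2} = \left(\frac{7}{-12} + 322\right)^{2} = \left(7 \left(- \frac{1}{12}\right) + 322\right)^{2} = \left(- \frac{7}{12} + 322\right)^{2} = \left(\frac{3857}{12}\right)^{2} = \frac{14876449}{144}$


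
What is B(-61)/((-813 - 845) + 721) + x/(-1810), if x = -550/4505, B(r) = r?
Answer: 9958248/152806897 ≈ 0.065169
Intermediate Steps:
x = -110/901 (x = -550*1/4505 = -110/901 ≈ -0.12209)
B(-61)/((-813 - 845) + 721) + x/(-1810) = -61/((-813 - 845) + 721) - 110/901/(-1810) = -61/(-1658 + 721) - 110/901*(-1/1810) = -61/(-937) + 11/163081 = -61*(-1/937) + 11/163081 = 61/937 + 11/163081 = 9958248/152806897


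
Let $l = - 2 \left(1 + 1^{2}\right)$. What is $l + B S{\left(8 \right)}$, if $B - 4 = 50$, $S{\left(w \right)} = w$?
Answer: $428$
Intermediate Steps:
$l = -4$ ($l = - 2 \left(1 + 1\right) = \left(-2\right) 2 = -4$)
$B = 54$ ($B = 4 + 50 = 54$)
$l + B S{\left(8 \right)} = -4 + 54 \cdot 8 = -4 + 432 = 428$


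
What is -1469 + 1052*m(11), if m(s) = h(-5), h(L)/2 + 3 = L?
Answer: -18301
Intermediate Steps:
h(L) = -6 + 2*L
m(s) = -16 (m(s) = -6 + 2*(-5) = -6 - 10 = -16)
-1469 + 1052*m(11) = -1469 + 1052*(-16) = -1469 - 16832 = -18301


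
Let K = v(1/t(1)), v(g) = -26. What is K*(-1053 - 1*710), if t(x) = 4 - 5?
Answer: 45838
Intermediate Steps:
t(x) = -1
K = -26
K*(-1053 - 1*710) = -26*(-1053 - 1*710) = -26*(-1053 - 710) = -26*(-1763) = 45838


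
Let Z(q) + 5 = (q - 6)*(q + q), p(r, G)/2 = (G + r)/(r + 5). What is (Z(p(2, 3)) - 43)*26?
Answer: -77792/49 ≈ -1587.6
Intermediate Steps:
p(r, G) = 2*(G + r)/(5 + r) (p(r, G) = 2*((G + r)/(r + 5)) = 2*((G + r)/(5 + r)) = 2*(G + r)/(5 + r))
Z(q) = -5 + 2*q*(-6 + q) (Z(q) = -5 + (q - 6)*(q + q) = -5 + (-6 + q)*(2*q) = -5 + 2*q*(-6 + q))
(Z(p(2, 3)) - 43)*26 = ((-5 - 24*(3 + 2)/(5 + 2) + 2*(2*(3 + 2)/(5 + 2))²) - 43)*26 = ((-5 - 24*5/7 + 2*(2*5/7)²) - 43)*26 = ((-5 - 24*5/7 + 2*(2*(⅐)*5)²) - 43)*26 = ((-5 - 12*10/7 + 2*(10/7)²) - 43)*26 = ((-5 - 120/7 + 2*(100/49)) - 43)*26 = ((-5 - 120/7 + 200/49) - 43)*26 = (-885/49 - 43)*26 = -2992/49*26 = -77792/49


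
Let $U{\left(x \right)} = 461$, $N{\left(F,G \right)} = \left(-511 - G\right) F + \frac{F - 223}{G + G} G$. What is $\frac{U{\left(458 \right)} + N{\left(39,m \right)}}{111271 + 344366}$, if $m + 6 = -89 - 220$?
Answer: $- \frac{2425}{151879} \approx -0.015967$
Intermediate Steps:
$m = -315$ ($m = -6 - 309 = -315$)
$N{\left(F,G \right)} = - \frac{223}{2} + \frac{F}{2} + F \left(-511 - G\right)$ ($N{\left(F,G \right)} = F \left(-511 - G\right) + \frac{-223 + F}{2 G} G = F \left(-511 - G\right) + \left(- \frac{223}{2} + \frac{F}{2}\right) = - \frac{223}{2} + \frac{F}{2} + F \left(-511 - G\right)$)
$\frac{U{\left(458 \right)} + N{\left(39,m \right)}}{111271 + 344366} = \frac{461 - \left(20021 - 12285\right)}{111271 + 344366} = \frac{461 - 7736}{455637} = \left(461 - 7736\right) \frac{1}{455637} = \left(-7275\right) \frac{1}{455637} = - \frac{2425}{151879}$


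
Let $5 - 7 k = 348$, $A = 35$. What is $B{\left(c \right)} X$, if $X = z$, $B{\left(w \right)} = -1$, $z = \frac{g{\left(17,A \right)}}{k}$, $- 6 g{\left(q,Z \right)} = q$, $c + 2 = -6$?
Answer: $- \frac{17}{294} \approx -0.057823$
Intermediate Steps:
$c = -8$ ($c = -2 - 6 = -8$)
$k = -49$ ($k = \frac{5}{7} - \frac{348}{7} = -49$)
$g{\left(q,Z \right)} = - \frac{q}{6}$
$z = \frac{17}{294}$ ($z = \frac{\left(- \frac{1}{6}\right) 17}{-49} = \left(- \frac{17}{6}\right) \left(- \frac{1}{49}\right) = \frac{17}{294} \approx 0.057823$)
$X = \frac{17}{294} \approx 0.057823$
$B{\left(c \right)} X = \left(-1\right) \frac{17}{294} = - \frac{17}{294}$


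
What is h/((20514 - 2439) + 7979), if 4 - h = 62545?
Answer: -62541/26054 ≈ -2.4004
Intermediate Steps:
h = -62541 (h = 4 - 1*62545 = 4 - 62545 = -62541)
h/((20514 - 2439) + 7979) = -62541/((20514 - 2439) + 7979) = -62541/(18075 + 7979) = -62541/26054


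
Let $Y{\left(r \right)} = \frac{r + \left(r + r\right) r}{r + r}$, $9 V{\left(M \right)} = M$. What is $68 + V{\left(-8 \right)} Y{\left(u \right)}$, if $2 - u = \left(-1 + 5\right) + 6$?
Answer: $\frac{224}{3} \approx 74.667$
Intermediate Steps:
$V{\left(M \right)} = \frac{M}{9}$
$u = -8$ ($u = 2 - \left(\left(-1 + 5\right) + 6\right) = 2 - \left(4 + 6\right) = 2 - 10 = -8$)
$Y{\left(r \right)} = \frac{r + 2 r^{2}}{2 r}$ ($Y{\left(r \right)} = \frac{r + 2 r r}{2 r} = \left(r + 2 r^{2}\right) \frac{1}{2 r} = \frac{r + 2 r^{2}}{2 r}$)
$68 + V{\left(-8 \right)} Y{\left(u \right)} = 68 + \frac{1}{9} \left(-8\right) \left(\frac{1}{2} - 8\right) = 68 - - \frac{20}{3} = 68 + \frac{20}{3} = \frac{224}{3}$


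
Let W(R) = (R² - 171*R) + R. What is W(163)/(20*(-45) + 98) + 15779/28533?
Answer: 45210911/22883466 ≈ 1.9757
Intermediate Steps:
W(R) = R² - 170*R
W(163)/(20*(-45) + 98) + 15779/28533 = (163*(-170 + 163))/(20*(-45) + 98) + 15779/28533 = (163*(-7))/(-900 + 98) + 15779*(1/28533) = -1141/(-802) + 15779/28533 = -1141*(-1/802) + 15779/28533 = 1141/802 + 15779/28533 = 45210911/22883466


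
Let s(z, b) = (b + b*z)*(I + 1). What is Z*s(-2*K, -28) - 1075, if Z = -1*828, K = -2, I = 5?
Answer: 694445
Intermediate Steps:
Z = -828
s(z, b) = 6*b + 6*b*z (s(z, b) = (b + b*z)*(5 + 1) = (b + b*z)*6 = 6*b + 6*b*z)
Z*s(-2*K, -28) - 1075 = -4968*(-28)*(1 - 2*(-2)) - 1075 = -4968*(-28)*(1 + 4) - 1075 = -4968*(-28)*5 - 1075 = -828*(-840) - 1075 = 695520 - 1075 = 694445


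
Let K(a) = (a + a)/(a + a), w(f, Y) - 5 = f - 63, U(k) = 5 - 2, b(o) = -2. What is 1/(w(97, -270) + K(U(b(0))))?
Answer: 1/40 ≈ 0.025000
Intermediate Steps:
U(k) = 3
w(f, Y) = -58 + f (w(f, Y) = 5 + (f - 63) = 5 + (-63 + f) = -58 + f)
K(a) = 1 (K(a) = (2*a)/((2*a)) = (2*a)*(1/(2*a)) = 1)
1/(w(97, -270) + K(U(b(0)))) = 1/((-58 + 97) + 1) = 1/(39 + 1) = 1/40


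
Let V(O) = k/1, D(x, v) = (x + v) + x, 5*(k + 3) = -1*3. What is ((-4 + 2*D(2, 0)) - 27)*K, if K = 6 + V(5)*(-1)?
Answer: -1104/5 ≈ -220.80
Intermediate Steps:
k = -18/5 (k = -3 + (-1*3)/5 = -3 + (1/5)*(-3) = -3 - 3/5 = -18/5 ≈ -3.6000)
D(x, v) = v + 2*x (D(x, v) = (v + x) + x = v + 2*x)
V(O) = -18/5 (V(O) = -18/5/1 = -18/5*1 = -18/5)
K = 48/5 (K = 6 - 18/5*(-1) = 6 + 18/5 = 48/5 ≈ 9.6000)
((-4 + 2*D(2, 0)) - 27)*K = ((-4 + 2*(0 + 2*2)) - 27)*(48/5) = ((-4 + 2*(0 + 4)) - 27)*(48/5) = ((-4 + 2*4) - 27)*(48/5) = ((-4 + 8) - 27)*(48/5) = (4 - 27)*(48/5) = -23*48/5 = -1104/5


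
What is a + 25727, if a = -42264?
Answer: -16537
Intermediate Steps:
a + 25727 = -42264 + 25727 = -16537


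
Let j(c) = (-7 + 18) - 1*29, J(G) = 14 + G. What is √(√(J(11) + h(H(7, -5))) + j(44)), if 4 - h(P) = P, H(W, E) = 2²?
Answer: I*√13 ≈ 3.6056*I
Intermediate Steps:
H(W, E) = 4
h(P) = 4 - P
j(c) = -18 (j(c) = 11 - 29 = -18)
√(√(J(11) + h(H(7, -5))) + j(44)) = √(√((14 + 11) + (4 - 1*4)) - 18) = √(√(25 + (4 - 4)) - 18) = √(√(25 + 0) - 18) = √(√25 - 18) = √(5 - 18) = √(-13) = I*√13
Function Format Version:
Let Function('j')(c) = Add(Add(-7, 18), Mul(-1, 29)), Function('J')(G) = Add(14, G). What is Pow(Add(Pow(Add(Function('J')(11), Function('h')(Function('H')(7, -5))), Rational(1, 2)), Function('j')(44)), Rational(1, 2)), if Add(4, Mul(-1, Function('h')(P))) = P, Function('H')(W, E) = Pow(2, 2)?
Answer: Mul(I, Pow(13, Rational(1, 2))) ≈ Mul(3.6056, I)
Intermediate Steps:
Function('H')(W, E) = 4
Function('h')(P) = Add(4, Mul(-1, P))
Function('j')(c) = -18 (Function('j')(c) = Add(11, -29) = -18)
Pow(Add(Pow(Add(Function('J')(11), Function('h')(Function('H')(7, -5))), Rational(1, 2)), Function('j')(44)), Rational(1, 2)) = Pow(Add(Pow(Add(Add(14, 11), Add(4, Mul(-1, 4))), Rational(1, 2)), -18), Rational(1, 2)) = Pow(Add(Pow(Add(25, Add(4, -4)), Rational(1, 2)), -18), Rational(1, 2)) = Pow(Add(Pow(Add(25, 0), Rational(1, 2)), -18), Rational(1, 2)) = Pow(Add(Pow(25, Rational(1, 2)), -18), Rational(1, 2)) = Pow(Add(5, -18), Rational(1, 2)) = Pow(-13, Rational(1, 2)) = Mul(I, Pow(13, Rational(1, 2)))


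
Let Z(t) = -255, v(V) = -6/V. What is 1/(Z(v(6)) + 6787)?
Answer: 1/6532 ≈ 0.00015309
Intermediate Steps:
1/(Z(v(6)) + 6787) = 1/(-255 + 6787) = 1/6532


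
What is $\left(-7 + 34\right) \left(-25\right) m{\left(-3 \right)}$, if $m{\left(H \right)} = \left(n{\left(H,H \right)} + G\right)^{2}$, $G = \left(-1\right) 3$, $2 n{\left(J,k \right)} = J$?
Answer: $- \frac{54675}{4} \approx -13669.0$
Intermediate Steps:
$n{\left(J,k \right)} = \frac{J}{2}$
$G = -3$
$m{\left(H \right)} = \left(-3 + \frac{H}{2}\right)^{2}$ ($m{\left(H \right)} = \left(\frac{H}{2} - 3\right)^{2} = \left(-3 + \frac{H}{2}\right)^{2}$)
$\left(-7 + 34\right) \left(-25\right) m{\left(-3 \right)} = \left(-7 + 34\right) \left(-25\right) \frac{\left(-6 - 3\right)^{2}}{4} = 27 \left(-25\right) \frac{\left(-9\right)^{2}}{4} = - 675 \cdot \frac{1}{4} \cdot 81 = \left(-675\right) \frac{81}{4} = - \frac{54675}{4}$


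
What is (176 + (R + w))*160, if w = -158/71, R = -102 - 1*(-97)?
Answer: 1917280/71 ≈ 27004.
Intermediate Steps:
R = -5 (R = -102 + 97 = -5)
w = -158/71 (w = -158*1/71 = -158/71 ≈ -2.2254)
(176 + (R + w))*160 = (176 + (-5 - 158/71))*160 = (176 - 513/71)*160 = (11983/71)*160 = 1917280/71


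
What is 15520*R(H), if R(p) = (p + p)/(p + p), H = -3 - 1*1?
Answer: 15520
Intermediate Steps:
H = -4 (H = -3 - 1 = -4)
R(p) = 1 (R(p) = (2*p)/((2*p)) = (2*p)*(1/(2*p)) = 1)
15520*R(H) = 15520*1 = 15520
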